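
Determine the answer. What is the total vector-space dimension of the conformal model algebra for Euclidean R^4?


The conformal model of R^4 uses Cl(5,1): the 4 Euclidean generators plus two extra orthogonal generators e+ (e+^2 = +1) and e- (e-^2 = -1), from which the null vectors e0, einf are built.
Number of generators m = 4 + 2 = 6.
dim Cl(p,q) = 2^m = 2^6 = 64


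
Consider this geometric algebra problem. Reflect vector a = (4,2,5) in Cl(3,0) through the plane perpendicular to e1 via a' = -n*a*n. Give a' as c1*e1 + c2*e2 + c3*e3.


Reflection formula: a' = -n*a*n, with n = e1 (unit vector, n^2 = 1).
For reflection through hyperplane perp to e1:
The component along e1 flips sign, others stay.
a = (4, 2, 5)
a' = (-4, 2, 5)
a' = -4*e1 + 2*e2 + 5*e3


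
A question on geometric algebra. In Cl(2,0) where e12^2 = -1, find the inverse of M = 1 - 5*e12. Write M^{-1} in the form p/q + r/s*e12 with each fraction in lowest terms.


M = 1 - 5*e12, where e12^2 = -1.
Since M commutes with its reverse ~M = a - b*e12, M * ~M = a^2 - b^2*e12^2 = a^2 + b^2.
So M^{-1} = ~M / (a^2 + b^2) = (a - b*e12)/(a^2 + b^2).
a^2 + b^2 = 1 + 25 = 26
Scalar part = 1/26 = 1/26
Bivector coeff = 5/26 = 5/26
M^{-1} = 1/26 + 5/26*e12


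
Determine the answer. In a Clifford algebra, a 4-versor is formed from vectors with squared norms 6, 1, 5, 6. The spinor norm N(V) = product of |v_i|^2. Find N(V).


Spinor norm N(V) = |v1|^2 * |v2|^2 * ... * |v4|^2
= 6 * 1 * 5 * 6
Running product: 6, 6, 30, 180
N(V) = 180


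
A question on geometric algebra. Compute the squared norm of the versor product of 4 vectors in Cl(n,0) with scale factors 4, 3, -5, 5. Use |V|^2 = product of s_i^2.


Each vector v_i has |v_i|^2 = s_i^2
Squared scales: 4^2 = 16, 3^2 = 9, (-5)^2 = 25, 5^2 = 25
|V|^2 = 16 * 9 * 25 * 25
= 90000


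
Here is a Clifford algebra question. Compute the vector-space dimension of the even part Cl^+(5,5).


Even subalgebra dimension = 2^(n-1)
n = 5 + 5 = 10
2^(10 - 1) = 2^9 = 512
Verification: sum of C(10,k) for even k = 1 + 45 + 210 + 210 + 45 + 1 = 512
Result = 512


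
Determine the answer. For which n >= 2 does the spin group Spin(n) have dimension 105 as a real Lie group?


dim Spin(n) = dim so(n) = n(n-1)/2.
Solve n(n-1)/2 = 105, i.e. n^2 - n - 210 = 0.
Discriminant = 1 + 8*105 = 841
n = (1 + sqrt(841))/2 = (1 + 29)/2 = 15


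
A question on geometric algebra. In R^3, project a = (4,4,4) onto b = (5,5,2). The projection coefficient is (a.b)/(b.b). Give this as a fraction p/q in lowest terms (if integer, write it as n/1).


Projection coefficient = (a . b) / (b . b)
a . b = 4*5 + 4*5 + 4*2
= 20 + 20 + 8 = 48
b . b = 5^2 + 5^2 + 2^2
= 25 + 25 + 4 = 54
Coefficient = 48/54
In lowest terms: 8/9


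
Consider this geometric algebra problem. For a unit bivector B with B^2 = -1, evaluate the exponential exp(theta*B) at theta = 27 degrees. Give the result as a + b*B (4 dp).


For a unit bivector B with B^2 = -1, the exponential series gives
e^(theta*B) = cos(theta) + sin(theta)*B (the GA analogue of Euler's formula).
theta = 27 degrees = 0.471239 rad
cos(27 deg) = 0.8910
sin(27 deg) = 0.4540
exp(theta*B) = 0.8910 + 0.4540*B


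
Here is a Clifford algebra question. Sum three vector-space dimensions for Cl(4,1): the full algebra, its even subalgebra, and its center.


n = 4 + 1 = 5
Total dim = 2^5 = 32
Even subalgebra dim = 2^4 = 16
n is odd, so center dim = 2
Sum = 32 + 16 + 2 = 50


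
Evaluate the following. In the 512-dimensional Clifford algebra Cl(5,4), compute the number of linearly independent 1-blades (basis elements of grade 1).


Number of grade-k basis blades in Cl(p,q) with n = p + q is C(n, k).
n = 5 + 4 = 9
C(9, 1) = 9! / (1! * 8!)
= 362880 / (1 * 40320)
= 9


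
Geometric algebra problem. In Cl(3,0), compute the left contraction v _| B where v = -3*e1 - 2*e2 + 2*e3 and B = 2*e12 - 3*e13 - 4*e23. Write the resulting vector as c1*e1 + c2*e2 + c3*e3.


Left contraction v _| B = <vB>_1 (grade-1 part of the geometric product vB).
Using e1_|e12 = e2, e2_|e12 = -e1, e1_|e13 = e3, e3_|e13 = -e1, e2_|e23 = e3, e3_|e23 = -e2:
e1 coeff: -v2*b12 - v3*b13 = -(-2)*(2) - (2)*(-3) = 10
e2 coeff: v1*b12 - v3*b23 = (-3)*(2) - (2)*(-4) = 2
e3 coeff: v1*b13 + v2*b23 = (-3)*(-3) + (-2)*(-4) = 17
v _| B = 10*e1 + 2*e2 + 17*e3


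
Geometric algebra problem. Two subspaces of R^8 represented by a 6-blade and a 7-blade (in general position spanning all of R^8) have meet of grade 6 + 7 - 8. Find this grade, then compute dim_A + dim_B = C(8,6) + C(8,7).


Meet grade = grade(A) + grade(B) - n
= 6 + 7 - 8 = 5
C(8,6) = 28
C(8,7) = 8
dim_A + dim_B = 28 + 8 = 36


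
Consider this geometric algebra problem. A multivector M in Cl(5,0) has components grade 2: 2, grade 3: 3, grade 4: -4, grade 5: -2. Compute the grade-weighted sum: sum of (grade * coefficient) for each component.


Grade-weighted sum = sum of grade_k * coefficient_k
2*2 = 4
3*3 = 9
4*(-4) = -16
5*(-2) = -10
Total = 4 + 9 + (-16) + (-10) = -13


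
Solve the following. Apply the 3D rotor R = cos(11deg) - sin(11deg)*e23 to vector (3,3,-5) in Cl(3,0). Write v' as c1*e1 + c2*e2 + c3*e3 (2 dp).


Rotor R = cos(11deg) - sin(11deg)*e23
Rotation angle theta = 2 * 11 = 22 degrees in the e23 plane (e2 -> e3).
The component perpendicular to the plane (e1) is invariant: v'_1 = v1 = 3.00
cos(22deg) = 0.9272, sin(22deg) = 0.3746
v'_2 = v2*cos(theta) - v3*sin(theta) = 3*0.9272 - (-5)*0.3746 = 4.65
v'_3 = v2*sin(theta) + v3*cos(theta) = 3*0.3746 + (-5)*0.9272 = -3.51
v' = 3.00*e1 + 4.65*e2 - 3.51*e3


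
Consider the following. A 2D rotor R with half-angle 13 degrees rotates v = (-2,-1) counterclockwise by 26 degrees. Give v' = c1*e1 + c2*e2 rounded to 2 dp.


Rotor R = cos(13deg) - sin(13deg)*e12
Rotation angle theta = 2 * 13 = 26 degrees
v' = R*v*~R rotates v by theta.
cos(26deg) = 0.8988, sin(26deg) = 0.4384
v'_1 = -2*cos(26deg) - (-1)*sin(26deg)
= -2*0.8988 - (-1)*0.4384
= -1.36
v'_2 = -2*sin(26deg) + (-1)*cos(26deg)
= -2*0.4384 + (-1)*0.8988
= -1.78
v' = -1.36*e1 - 1.78*e2


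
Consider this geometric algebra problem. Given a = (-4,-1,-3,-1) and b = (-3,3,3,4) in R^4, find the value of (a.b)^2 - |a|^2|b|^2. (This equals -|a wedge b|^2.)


a . b = (-4)*(-3) + (-1)*3 + (-3)*3 + (-1)*4
= 12 + (-3) + (-9) + (-4) = -4
|a|^2 = (-4)^2 + (-1)^2 + (-3)^2 + (-1)^2 = 27
|b|^2 = (-3)^2 + 3^2 + 3^2 + 4^2 = 43
(a.b)^2 = (-4)^2 = 16
|a|^2 * |b|^2 = 27 * 43 = 1161
Result = 16 - 1161 = -1145


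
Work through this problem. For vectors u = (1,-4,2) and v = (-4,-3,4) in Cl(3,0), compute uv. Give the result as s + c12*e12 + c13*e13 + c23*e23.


In Cl(3,0): e_i^2 = 1, e_ie_j = -e_je_i for i != j.
Scalar part = u . v = 1*(-4) + (-4)*(-3) + 2*4
= -4 + 12 + 8 = 16
e12 coeff = 1*(-3) - (-4)*(-4) = -3 - 16 = -19
e13 coeff = 1*4 - 2*(-4) = 4 - (-8) = 12
e23 coeff = (-4)*4 - 2*(-3) = -16 - (-6) = -10
uv = 16 - 19*e12 + 12*e13 - 10*e23


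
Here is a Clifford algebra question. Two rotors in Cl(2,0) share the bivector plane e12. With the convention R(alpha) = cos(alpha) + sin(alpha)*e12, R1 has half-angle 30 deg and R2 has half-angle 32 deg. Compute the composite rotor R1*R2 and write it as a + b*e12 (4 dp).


Same-plane rotors commute and their half-angles add:
R1*R2 = cos(a1 + a2) + sin(a1 + a2)*e12.
a1 + a2 = 30 + 32 = 62 deg
cos(62 deg) = 0.4695
sin(62 deg) = 0.8829
R1*R2 = 0.4695 + 0.8829*e12


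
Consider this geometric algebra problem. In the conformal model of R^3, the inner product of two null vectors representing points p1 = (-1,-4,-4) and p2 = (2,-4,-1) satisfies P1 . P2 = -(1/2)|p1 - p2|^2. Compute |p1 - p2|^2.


p1 - p2 = (-3, 0, -3)
|p1 - p2|^2 = (-3)^2 + 0^2 + (-3)^2
= 9 + 0 + 9
= 18


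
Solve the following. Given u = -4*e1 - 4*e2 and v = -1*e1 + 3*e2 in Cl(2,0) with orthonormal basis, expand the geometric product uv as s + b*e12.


Expand: (-4*e1 - 4*e2)(-1*e1 + 3*e2)
= (-4)*(-1)*e1e1 + (-4)*3*e1e2 + (-4)*(-1)*e2e1 + (-4)*3*e2e2
Using e1^2 = e2^2 = 1, e2e1 = -e1e2:
Scalar part s = (-4)*(-1) + (-4)*3 = 4 + (-12) = -8
Bivector part b = (-4)*3 - (-4)*(-1) = -12 - 4 = -16
uv = -8 - 16*e12


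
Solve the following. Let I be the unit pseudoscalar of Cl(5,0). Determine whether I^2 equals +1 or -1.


The pseudoscalar I = e1...e_n (product of all n generators) of Cl(p,q) satisfies I^2 = (-1)^(q + n(n-1)/2).
p = 5, q = 0, n = p + q = 5
n(n-1)/2 = 5 * 4 / 2 = 10
Exponent = q + n(n-1)/2 = 0 + 10 = 10
I^2 = (-1)^10 = +1


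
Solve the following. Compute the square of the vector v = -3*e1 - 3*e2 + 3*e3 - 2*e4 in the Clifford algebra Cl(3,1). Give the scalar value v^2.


v^2 = sum of c_i^2 * e_i^2
Positive signature terms (e_i^2 = +1): (-3)^2 + (-3)^2 + 3^2 = 27
Negative signature terms (e_j^2 = -1): (-2)^2 = 4
v^2 = 27 - 4 = 23


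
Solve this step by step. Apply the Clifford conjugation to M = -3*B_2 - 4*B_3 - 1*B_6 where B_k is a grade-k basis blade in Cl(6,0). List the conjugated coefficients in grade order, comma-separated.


Clifford conjugate sign for grade k: (-1)^(k(k+1)/2)
Grade 2: (-1)^(2*3/2) = (-1)^3 = -1, coeff -3 -> 3
Grade 3: (-1)^(3*4/2) = (-1)^6 = 1, coeff -4 -> -4
Grade 6: (-1)^(6*7/2) = (-1)^21 = -1, coeff -1 -> 1
Conjugated coefficients: 3, -4, 1


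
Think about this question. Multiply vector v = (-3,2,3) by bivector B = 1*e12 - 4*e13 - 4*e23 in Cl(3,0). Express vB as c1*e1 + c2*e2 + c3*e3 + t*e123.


vB has grade-1 (vector) and grade-3 (trivector) parts: vB = (v _| B) + (v ^ B).
Vector part <vB>_1:
  e1: -v2*b12 - v3*b13 = -(2)*(1) - (3)*(-4) = 10
  e2: v1*b12 - v3*b23 = (-3)*(1) - (3)*(-4) = 9
  e3: v1*b13 + v2*b23 = (-3)*(-4) + (2)*(-4) = 4
Trivector part <vB>_3:
  e123: v1*b23 - v2*b13 + v3*b12 = (-3)*(-4) - (2)*(-4) + (3)*(1) = 23
vB = 10*e1 + 9*e2 + 4*e3 + 23*e123


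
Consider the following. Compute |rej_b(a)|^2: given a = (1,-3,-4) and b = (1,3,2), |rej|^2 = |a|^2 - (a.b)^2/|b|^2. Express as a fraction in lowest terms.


|a|^2 = 1^2 + (-3)^2 + (-4)^2 = 26
|b|^2 = 1^2 + 3^2 + 2^2 = 14
a . b = 1*1 + (-3)*3 + (-4)*2 = -16
(a.b)^2 = (-16)^2 = 256
|rej|^2 = 26 - 256/14
= (364 - 256)/14
= 108/14
In lowest terms: 54/7


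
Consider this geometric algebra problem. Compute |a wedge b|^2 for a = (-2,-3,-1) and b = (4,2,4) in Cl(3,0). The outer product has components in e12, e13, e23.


a wedge b = (a1*b2 - a2*b1)*e12 + (a1*b3 - a3*b1)*e13 + (a2*b3 - a3*b2)*e23
e12 coeff: (-2)*2 - (-3)*4 = -4 - (-12) = 8
e13 coeff: (-2)*4 - (-1)*4 = -8 - (-4) = -4
e23 coeff: (-3)*4 - (-1)*2 = -12 - (-2) = -10
|a wedge b|^2 = 8^2 + (-4)^2 + (-10)^2
= 64 + 16 + 100
= 180


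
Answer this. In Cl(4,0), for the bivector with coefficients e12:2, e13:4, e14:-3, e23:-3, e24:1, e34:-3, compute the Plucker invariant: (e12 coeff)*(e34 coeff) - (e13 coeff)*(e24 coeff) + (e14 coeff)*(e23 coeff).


Plucker relation: af - be + cd
a*f = 2*(-3) = -6
b*e = 4*1 = 4
c*d = (-3)*(-3) = 9
af - be + cd = -6 - 4 + 9
= -1


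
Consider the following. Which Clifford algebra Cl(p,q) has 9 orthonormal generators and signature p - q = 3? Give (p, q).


We need p + q = 9 and p - q = 3.
Adding: 2p = 9 + 3 = 12, so p = 6.
Then q = 9 - 6 = 3.
(p, q) = (6, 3)


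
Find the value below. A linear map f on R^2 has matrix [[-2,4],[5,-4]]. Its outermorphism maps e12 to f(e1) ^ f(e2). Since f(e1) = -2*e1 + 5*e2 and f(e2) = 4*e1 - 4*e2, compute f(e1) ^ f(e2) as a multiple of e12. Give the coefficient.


The outermorphism of a linear map f sends e1^e2 to f(e1)^f(e2).
f(e1) = -2*e1 + 5*e2
f(e2) = 4*e1 - 4*e2
f(e1) ^ f(e2) = (-2*e1 + 5*e2) ^ (4*e1 - 4*e2)
= (-2)*(-4)*e12 + 5*4*e21
= (8 - 20)*e12
= -12*e12
Coefficient = -12


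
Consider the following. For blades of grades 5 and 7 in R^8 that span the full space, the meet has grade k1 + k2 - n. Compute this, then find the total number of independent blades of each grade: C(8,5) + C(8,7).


Meet grade = grade(A) + grade(B) - n
= 5 + 7 - 8 = 4
C(8,5) = 56
C(8,7) = 8
dim_A + dim_B = 56 + 8 = 64


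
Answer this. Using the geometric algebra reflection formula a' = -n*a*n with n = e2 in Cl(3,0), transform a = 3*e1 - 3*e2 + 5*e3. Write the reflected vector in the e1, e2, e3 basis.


Reflection formula: a' = -n*a*n, with n = e2 (unit vector, n^2 = 1).
For reflection through hyperplane perp to e2:
The component along e2 flips sign, others stay.
a = (3, -3, 5)
a' = (3, 3, 5)
a' = 3*e1 + 3*e2 + 5*e3


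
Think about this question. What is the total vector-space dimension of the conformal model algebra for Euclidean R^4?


The conformal model of R^4 uses Cl(5,1): the 4 Euclidean generators plus two extra orthogonal generators e+ (e+^2 = +1) and e- (e-^2 = -1), from which the null vectors e0, einf are built.
Number of generators m = 4 + 2 = 6.
dim Cl(p,q) = 2^m = 2^6 = 64


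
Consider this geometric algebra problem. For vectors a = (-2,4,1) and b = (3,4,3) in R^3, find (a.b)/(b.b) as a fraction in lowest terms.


Projection coefficient = (a . b) / (b . b)
a . b = (-2)*3 + 4*4 + 1*3
= -6 + 16 + 3 = 13
b . b = 3^2 + 4^2 + 3^2
= 9 + 16 + 9 = 34
Coefficient = 13/34
In lowest terms: 13/34


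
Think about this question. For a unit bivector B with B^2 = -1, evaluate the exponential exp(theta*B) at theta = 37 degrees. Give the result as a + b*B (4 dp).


For a unit bivector B with B^2 = -1, the exponential series gives
e^(theta*B) = cos(theta) + sin(theta)*B (the GA analogue of Euler's formula).
theta = 37 degrees = 0.645772 rad
cos(37 deg) = 0.7986
sin(37 deg) = 0.6018
exp(theta*B) = 0.7986 + 0.6018*B


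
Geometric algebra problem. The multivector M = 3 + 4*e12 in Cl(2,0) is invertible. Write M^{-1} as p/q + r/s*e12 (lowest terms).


M = 3 + 4*e12, where e12^2 = -1.
Since M commutes with its reverse ~M = a - b*e12, M * ~M = a^2 - b^2*e12^2 = a^2 + b^2.
So M^{-1} = ~M / (a^2 + b^2) = (a - b*e12)/(a^2 + b^2).
a^2 + b^2 = 9 + 16 = 25
Scalar part = 3/25 = 3/25
Bivector coeff = -4/25 = -4/25
M^{-1} = 3/25 - 4/25*e12


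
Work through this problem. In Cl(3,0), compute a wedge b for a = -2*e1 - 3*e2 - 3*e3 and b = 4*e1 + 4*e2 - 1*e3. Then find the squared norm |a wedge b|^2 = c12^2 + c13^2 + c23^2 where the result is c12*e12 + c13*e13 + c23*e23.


a wedge b = (a1*b2 - a2*b1)*e12 + (a1*b3 - a3*b1)*e13 + (a2*b3 - a3*b2)*e23
e12 coeff: (-2)*4 - (-3)*4 = -8 - (-12) = 4
e13 coeff: (-2)*(-1) - (-3)*4 = 2 - (-12) = 14
e23 coeff: (-3)*(-1) - (-3)*4 = 3 - (-12) = 15
|a wedge b|^2 = 4^2 + 14^2 + 15^2
= 16 + 196 + 225
= 437


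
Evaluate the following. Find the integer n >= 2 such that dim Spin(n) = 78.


dim Spin(n) = dim so(n) = n(n-1)/2.
Solve n(n-1)/2 = 78, i.e. n^2 - n - 156 = 0.
Discriminant = 1 + 8*78 = 625
n = (1 + sqrt(625))/2 = (1 + 25)/2 = 13


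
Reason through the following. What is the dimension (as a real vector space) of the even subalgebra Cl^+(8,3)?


Even subalgebra dimension = 2^(n-1)
n = 8 + 3 = 11
2^(11 - 1) = 2^10 = 1024
Verification: sum of C(11,k) for even k = 1 + 55 + 330 + 462 + 165 + 11 = 1024
Result = 1024


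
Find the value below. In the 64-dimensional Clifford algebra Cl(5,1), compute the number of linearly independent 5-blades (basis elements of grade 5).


Number of grade-k basis blades in Cl(p,q) with n = p + q is C(n, k).
n = 5 + 1 = 6
C(6, 5) = 6! / (5! * 1!)
= 720 / (120 * 1)
= 6


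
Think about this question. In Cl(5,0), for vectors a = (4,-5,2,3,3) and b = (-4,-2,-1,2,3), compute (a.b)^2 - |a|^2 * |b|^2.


a . b = 4*(-4) + (-5)*(-2) + 2*(-1) + 3*2 + 3*3
= -16 + 10 + (-2) + 6 + 9 = 7
|a|^2 = 4^2 + (-5)^2 + 2^2 + 3^2 + 3^2 = 63
|b|^2 = (-4)^2 + (-2)^2 + (-1)^2 + 2^2 + 3^2 = 34
(a.b)^2 = 7^2 = 49
|a|^2 * |b|^2 = 63 * 34 = 2142
Result = 49 - 2142 = -2093


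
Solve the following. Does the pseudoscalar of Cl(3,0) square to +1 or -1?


The pseudoscalar I = e1...e_n (product of all n generators) of Cl(p,q) satisfies I^2 = (-1)^(q + n(n-1)/2).
p = 3, q = 0, n = p + q = 3
n(n-1)/2 = 3 * 2 / 2 = 3
Exponent = q + n(n-1)/2 = 0 + 3 = 3
I^2 = (-1)^3 = -1


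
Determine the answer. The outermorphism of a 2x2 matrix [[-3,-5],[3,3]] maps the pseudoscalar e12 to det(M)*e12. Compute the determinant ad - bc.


The outermorphism of a linear map f sends e1^e2 to f(e1)^f(e2).
f(e1) = -3*e1 + 3*e2
f(e2) = -5*e1 + 3*e2
f(e1) ^ f(e2) = (-3*e1 + 3*e2) ^ (-5*e1 + 3*e2)
= (-3)*3*e12 + 3*(-5)*e21
= (-9 - (-15))*e12
= 6*e12
Coefficient = 6


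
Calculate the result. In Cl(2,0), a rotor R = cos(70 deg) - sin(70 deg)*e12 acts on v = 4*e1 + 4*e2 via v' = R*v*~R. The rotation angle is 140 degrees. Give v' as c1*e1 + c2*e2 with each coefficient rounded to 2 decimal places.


Rotor R = cos(70deg) - sin(70deg)*e12
Rotation angle theta = 2 * 70 = 140 degrees
v' = R*v*~R rotates v by theta.
cos(140deg) = -0.7660, sin(140deg) = 0.6428
v'_1 = 4*cos(140deg) - 4*sin(140deg)
= 4*(-0.7660) - 4*0.6428
= -5.64
v'_2 = 4*sin(140deg) + 4*cos(140deg)
= 4*0.6428 + 4*(-0.7660)
= -0.49
v' = -5.64*e1 - 0.49*e2


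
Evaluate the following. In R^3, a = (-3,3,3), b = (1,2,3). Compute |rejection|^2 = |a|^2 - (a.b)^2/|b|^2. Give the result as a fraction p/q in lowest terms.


|a|^2 = (-3)^2 + 3^2 + 3^2 = 27
|b|^2 = 1^2 + 2^2 + 3^2 = 14
a . b = (-3)*1 + 3*2 + 3*3 = 12
(a.b)^2 = 12^2 = 144
|rej|^2 = 27 - 144/14
= (378 - 144)/14
= 234/14
In lowest terms: 117/7


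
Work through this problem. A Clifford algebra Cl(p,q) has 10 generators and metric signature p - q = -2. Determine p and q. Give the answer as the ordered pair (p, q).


We need p + q = 10 and p - q = -2.
Adding: 2p = 10 + (-2) = 8, so p = 4.
Then q = 10 - 4 = 6.
(p, q) = (4, 6)


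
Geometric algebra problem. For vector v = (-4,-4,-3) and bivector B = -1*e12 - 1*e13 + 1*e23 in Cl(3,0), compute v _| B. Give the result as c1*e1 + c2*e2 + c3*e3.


Left contraction v _| B = <vB>_1 (grade-1 part of the geometric product vB).
Using e1_|e12 = e2, e2_|e12 = -e1, e1_|e13 = e3, e3_|e13 = -e1, e2_|e23 = e3, e3_|e23 = -e2:
e1 coeff: -v2*b12 - v3*b13 = -(-4)*(-1) - (-3)*(-1) = -7
e2 coeff: v1*b12 - v3*b23 = (-4)*(-1) - (-3)*(1) = 7
e3 coeff: v1*b13 + v2*b23 = (-4)*(-1) + (-4)*(1) = 0
v _| B = -7*e1 + 7*e2 + 0*e3


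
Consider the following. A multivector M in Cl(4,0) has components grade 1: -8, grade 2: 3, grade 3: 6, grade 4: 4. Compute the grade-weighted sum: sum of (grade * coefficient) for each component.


Grade-weighted sum = sum of grade_k * coefficient_k
1*(-8) = -8
2*3 = 6
3*6 = 18
4*4 = 16
Total = -8 + 6 + 18 + 16 = 32


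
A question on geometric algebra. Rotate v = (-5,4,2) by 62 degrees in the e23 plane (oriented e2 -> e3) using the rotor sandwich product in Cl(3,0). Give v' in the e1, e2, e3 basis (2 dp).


Rotor R = cos(31deg) - sin(31deg)*e23
Rotation angle theta = 2 * 31 = 62 degrees in the e23 plane (e2 -> e3).
The component perpendicular to the plane (e1) is invariant: v'_1 = v1 = -5.00
cos(62deg) = 0.4695, sin(62deg) = 0.8829
v'_2 = v2*cos(theta) - v3*sin(theta) = 4*0.4695 - 2*0.8829 = 0.11
v'_3 = v2*sin(theta) + v3*cos(theta) = 4*0.8829 + 2*0.4695 = 4.47
v' = -5.00*e1 + 0.11*e2 + 4.47*e3


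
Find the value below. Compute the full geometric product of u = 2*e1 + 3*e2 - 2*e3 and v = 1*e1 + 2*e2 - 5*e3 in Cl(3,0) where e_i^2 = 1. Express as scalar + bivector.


In Cl(3,0): e_i^2 = 1, e_ie_j = -e_je_i for i != j.
Scalar part = u . v = 2*1 + 3*2 + (-2)*(-5)
= 2 + 6 + 10 = 18
e12 coeff = 2*2 - 3*1 = 4 - 3 = 1
e13 coeff = 2*(-5) - (-2)*1 = -10 - (-2) = -8
e23 coeff = 3*(-5) - (-2)*2 = -15 - (-4) = -11
uv = 18 + 1*e12 - 8*e13 - 11*e23


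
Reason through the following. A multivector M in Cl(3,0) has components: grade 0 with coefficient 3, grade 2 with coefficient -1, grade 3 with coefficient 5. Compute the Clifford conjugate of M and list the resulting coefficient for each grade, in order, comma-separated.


Clifford conjugate sign for grade k: (-1)^(k(k+1)/2)
Grade 0: (-1)^(0*1/2) = (-1)^0 = 1, coeff 3 -> 3
Grade 2: (-1)^(2*3/2) = (-1)^3 = -1, coeff -1 -> 1
Grade 3: (-1)^(3*4/2) = (-1)^6 = 1, coeff 5 -> 5
Conjugated coefficients: 3, 1, 5


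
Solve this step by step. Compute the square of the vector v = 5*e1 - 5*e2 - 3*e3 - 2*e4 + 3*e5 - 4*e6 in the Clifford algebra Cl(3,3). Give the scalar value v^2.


v^2 = sum of c_i^2 * e_i^2
Positive signature terms (e_i^2 = +1): 5^2 + (-5)^2 + (-3)^2 = 59
Negative signature terms (e_j^2 = -1): (-2)^2 + 3^2 + (-4)^2 = 29
v^2 = 59 - 29 = 30


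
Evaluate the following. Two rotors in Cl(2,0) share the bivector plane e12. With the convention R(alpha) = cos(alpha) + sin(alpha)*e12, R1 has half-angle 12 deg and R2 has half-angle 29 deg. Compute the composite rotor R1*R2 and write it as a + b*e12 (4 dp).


Same-plane rotors commute and their half-angles add:
R1*R2 = cos(a1 + a2) + sin(a1 + a2)*e12.
a1 + a2 = 12 + 29 = 41 deg
cos(41 deg) = 0.7547
sin(41 deg) = 0.6561
R1*R2 = 0.7547 + 0.6561*e12


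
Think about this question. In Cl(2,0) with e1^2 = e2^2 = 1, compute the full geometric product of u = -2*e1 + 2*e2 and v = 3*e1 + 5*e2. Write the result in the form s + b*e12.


Expand: (-2*e1 + 2*e2)(3*e1 + 5*e2)
= (-2)*3*e1e1 + (-2)*5*e1e2 + 2*3*e2e1 + 2*5*e2e2
Using e1^2 = e2^2 = 1, e2e1 = -e1e2:
Scalar part s = (-2)*3 + 2*5 = -6 + 10 = 4
Bivector part b = (-2)*5 - 2*3 = -10 - 6 = -16
uv = 4 - 16*e12


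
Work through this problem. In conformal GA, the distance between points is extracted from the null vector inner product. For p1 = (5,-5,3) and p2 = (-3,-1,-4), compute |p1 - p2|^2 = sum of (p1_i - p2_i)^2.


p1 - p2 = (8, -4, 7)
|p1 - p2|^2 = 8^2 + (-4)^2 + 7^2
= 64 + 16 + 49
= 129


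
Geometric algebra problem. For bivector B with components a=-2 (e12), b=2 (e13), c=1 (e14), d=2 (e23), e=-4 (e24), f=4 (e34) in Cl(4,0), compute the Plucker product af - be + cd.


Plucker relation: af - be + cd
a*f = (-2)*4 = -8
b*e = 2*(-4) = -8
c*d = 1*2 = 2
af - be + cd = -8 - (-8) + 2
= 2


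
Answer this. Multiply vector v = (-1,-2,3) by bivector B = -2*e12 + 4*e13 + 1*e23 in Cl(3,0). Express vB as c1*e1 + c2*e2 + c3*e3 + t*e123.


vB has grade-1 (vector) and grade-3 (trivector) parts: vB = (v _| B) + (v ^ B).
Vector part <vB>_1:
  e1: -v2*b12 - v3*b13 = -(-2)*(-2) - (3)*(4) = -16
  e2: v1*b12 - v3*b23 = (-1)*(-2) - (3)*(1) = -1
  e3: v1*b13 + v2*b23 = (-1)*(4) + (-2)*(1) = -6
Trivector part <vB>_3:
  e123: v1*b23 - v2*b13 + v3*b12 = (-1)*(1) - (-2)*(4) + (3)*(-2) = 1
vB = -16*e1 - 1*e2 - 6*e3 + 1*e123


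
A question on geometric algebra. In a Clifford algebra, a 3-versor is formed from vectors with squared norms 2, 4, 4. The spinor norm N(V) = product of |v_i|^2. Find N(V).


Spinor norm N(V) = |v1|^2 * |v2|^2 * ... * |v3|^2
= 2 * 4 * 4
Running product: 2, 8, 32
N(V) = 32


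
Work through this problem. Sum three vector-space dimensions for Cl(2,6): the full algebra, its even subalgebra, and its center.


n = 2 + 6 = 8
Total dim = 2^8 = 256
Even subalgebra dim = 2^7 = 128
n is even, so center dim = 1
Sum = 256 + 128 + 1 = 385


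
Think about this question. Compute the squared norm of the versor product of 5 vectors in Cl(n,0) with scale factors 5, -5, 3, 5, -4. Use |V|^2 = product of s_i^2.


Each vector v_i has |v_i|^2 = s_i^2
Squared scales: 5^2 = 25, (-5)^2 = 25, 3^2 = 9, 5^2 = 25, (-4)^2 = 16
|V|^2 = 25 * 25 * 9 * 25 * 16
= 2250000


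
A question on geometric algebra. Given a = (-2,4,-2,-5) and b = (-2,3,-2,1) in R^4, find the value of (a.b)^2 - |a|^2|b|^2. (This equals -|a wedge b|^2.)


a . b = (-2)*(-2) + 4*3 + (-2)*(-2) + (-5)*1
= 4 + 12 + 4 + (-5) = 15
|a|^2 = (-2)^2 + 4^2 + (-2)^2 + (-5)^2 = 49
|b|^2 = (-2)^2 + 3^2 + (-2)^2 + 1^2 = 18
(a.b)^2 = 15^2 = 225
|a|^2 * |b|^2 = 49 * 18 = 882
Result = 225 - 882 = -657


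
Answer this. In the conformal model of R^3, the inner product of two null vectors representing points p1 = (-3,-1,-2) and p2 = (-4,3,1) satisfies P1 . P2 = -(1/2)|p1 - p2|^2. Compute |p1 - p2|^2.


p1 - p2 = (1, -4, -3)
|p1 - p2|^2 = 1^2 + (-4)^2 + (-3)^2
= 1 + 16 + 9
= 26


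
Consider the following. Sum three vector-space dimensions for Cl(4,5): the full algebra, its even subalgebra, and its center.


n = 4 + 5 = 9
Total dim = 2^9 = 512
Even subalgebra dim = 2^8 = 256
n is odd, so center dim = 2
Sum = 512 + 256 + 2 = 770


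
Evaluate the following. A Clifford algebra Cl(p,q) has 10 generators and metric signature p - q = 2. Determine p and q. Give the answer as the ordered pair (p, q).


We need p + q = 10 and p - q = 2.
Adding: 2p = 10 + 2 = 12, so p = 6.
Then q = 10 - 6 = 4.
(p, q) = (6, 4)


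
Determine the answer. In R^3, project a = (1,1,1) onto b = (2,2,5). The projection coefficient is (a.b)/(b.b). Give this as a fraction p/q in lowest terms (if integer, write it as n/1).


Projection coefficient = (a . b) / (b . b)
a . b = 1*2 + 1*2 + 1*5
= 2 + 2 + 5 = 9
b . b = 2^2 + 2^2 + 5^2
= 4 + 4 + 25 = 33
Coefficient = 9/33
In lowest terms: 3/11


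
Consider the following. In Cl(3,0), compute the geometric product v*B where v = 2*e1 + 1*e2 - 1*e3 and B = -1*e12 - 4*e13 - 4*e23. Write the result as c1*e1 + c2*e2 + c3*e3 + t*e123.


vB has grade-1 (vector) and grade-3 (trivector) parts: vB = (v _| B) + (v ^ B).
Vector part <vB>_1:
  e1: -v2*b12 - v3*b13 = -(1)*(-1) - (-1)*(-4) = -3
  e2: v1*b12 - v3*b23 = (2)*(-1) - (-1)*(-4) = -6
  e3: v1*b13 + v2*b23 = (2)*(-4) + (1)*(-4) = -12
Trivector part <vB>_3:
  e123: v1*b23 - v2*b13 + v3*b12 = (2)*(-4) - (1)*(-4) + (-1)*(-1) = -3
vB = -3*e1 - 6*e2 - 12*e3 - 3*e123


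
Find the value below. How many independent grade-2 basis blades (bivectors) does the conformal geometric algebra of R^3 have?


The conformal model of R^3 uses Cl(4,1) with m = 3 + 2 = 5 generators.
Number of grade-2 blades = C(m, 2) = C(5, 2)
= 5*4/2 = 10


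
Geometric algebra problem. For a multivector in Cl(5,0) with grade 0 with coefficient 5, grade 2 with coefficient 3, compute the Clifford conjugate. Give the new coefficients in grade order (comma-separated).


Clifford conjugate sign for grade k: (-1)^(k(k+1)/2)
Grade 0: (-1)^(0*1/2) = (-1)^0 = 1, coeff 5 -> 5
Grade 2: (-1)^(2*3/2) = (-1)^3 = -1, coeff 3 -> -3
Conjugated coefficients: 5, -3


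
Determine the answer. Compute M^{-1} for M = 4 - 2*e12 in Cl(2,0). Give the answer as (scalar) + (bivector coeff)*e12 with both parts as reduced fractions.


M = 4 - 2*e12, where e12^2 = -1.
Since M commutes with its reverse ~M = a - b*e12, M * ~M = a^2 - b^2*e12^2 = a^2 + b^2.
So M^{-1} = ~M / (a^2 + b^2) = (a - b*e12)/(a^2 + b^2).
a^2 + b^2 = 16 + 4 = 20
Scalar part = 4/20 = 1/5
Bivector coeff = 2/20 = 1/10
M^{-1} = 1/5 + 1/10*e12


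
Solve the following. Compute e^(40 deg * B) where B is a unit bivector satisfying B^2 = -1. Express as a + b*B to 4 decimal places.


For a unit bivector B with B^2 = -1, the exponential series gives
e^(theta*B) = cos(theta) + sin(theta)*B (the GA analogue of Euler's formula).
theta = 40 degrees = 0.698132 rad
cos(40 deg) = 0.7660
sin(40 deg) = 0.6428
exp(theta*B) = 0.7660 + 0.6428*B


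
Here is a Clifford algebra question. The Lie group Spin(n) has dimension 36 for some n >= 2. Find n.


dim Spin(n) = dim so(n) = n(n-1)/2.
Solve n(n-1)/2 = 36, i.e. n^2 - n - 72 = 0.
Discriminant = 1 + 8*36 = 289
n = (1 + sqrt(289))/2 = (1 + 17)/2 = 9


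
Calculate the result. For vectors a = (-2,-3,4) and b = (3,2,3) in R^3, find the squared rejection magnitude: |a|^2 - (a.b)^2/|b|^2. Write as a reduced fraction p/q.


|a|^2 = (-2)^2 + (-3)^2 + 4^2 = 29
|b|^2 = 3^2 + 2^2 + 3^2 = 22
a . b = (-2)*3 + (-3)*2 + 4*3 = 0
(a.b)^2 = 0^2 = 0
|rej|^2 = 29 - 0/22
= (638 - 0)/22
= 638/22
In lowest terms: 29/1


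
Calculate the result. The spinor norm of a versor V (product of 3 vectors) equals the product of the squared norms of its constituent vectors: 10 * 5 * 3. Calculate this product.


Spinor norm N(V) = |v1|^2 * |v2|^2 * ... * |v3|^2
= 10 * 5 * 3
Running product: 10, 50, 150
N(V) = 150


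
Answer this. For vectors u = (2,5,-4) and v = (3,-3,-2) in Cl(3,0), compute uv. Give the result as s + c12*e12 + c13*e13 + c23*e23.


In Cl(3,0): e_i^2 = 1, e_ie_j = -e_je_i for i != j.
Scalar part = u . v = 2*3 + 5*(-3) + (-4)*(-2)
= 6 + (-15) + 8 = -1
e12 coeff = 2*(-3) - 5*3 = -6 - 15 = -21
e13 coeff = 2*(-2) - (-4)*3 = -4 - (-12) = 8
e23 coeff = 5*(-2) - (-4)*(-3) = -10 - 12 = -22
uv = -1 - 21*e12 + 8*e13 - 22*e23


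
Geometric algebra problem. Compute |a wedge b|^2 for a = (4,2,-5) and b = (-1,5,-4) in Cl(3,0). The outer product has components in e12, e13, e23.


a wedge b = (a1*b2 - a2*b1)*e12 + (a1*b3 - a3*b1)*e13 + (a2*b3 - a3*b2)*e23
e12 coeff: 4*5 - 2*(-1) = 20 - (-2) = 22
e13 coeff: 4*(-4) - (-5)*(-1) = -16 - 5 = -21
e23 coeff: 2*(-4) - (-5)*5 = -8 - (-25) = 17
|a wedge b|^2 = 22^2 + (-21)^2 + 17^2
= 484 + 441 + 289
= 1214


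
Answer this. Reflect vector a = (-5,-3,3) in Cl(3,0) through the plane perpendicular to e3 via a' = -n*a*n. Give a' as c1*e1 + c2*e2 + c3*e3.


Reflection formula: a' = -n*a*n, with n = e3 (unit vector, n^2 = 1).
For reflection through hyperplane perp to e3:
The component along e3 flips sign, others stay.
a = (-5, -3, 3)
a' = (-5, -3, -3)
a' = -5*e1 - 3*e2 - 3*e3


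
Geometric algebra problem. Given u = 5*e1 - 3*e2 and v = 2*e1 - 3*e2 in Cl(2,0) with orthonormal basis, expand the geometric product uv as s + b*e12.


Expand: (5*e1 - 3*e2)(2*e1 - 3*e2)
= 5*2*e1e1 + 5*(-3)*e1e2 + (-3)*2*e2e1 + (-3)*(-3)*e2e2
Using e1^2 = e2^2 = 1, e2e1 = -e1e2:
Scalar part s = 5*2 + (-3)*(-3) = 10 + 9 = 19
Bivector part b = 5*(-3) - (-3)*2 = -15 - (-6) = -9
uv = 19 - 9*e12


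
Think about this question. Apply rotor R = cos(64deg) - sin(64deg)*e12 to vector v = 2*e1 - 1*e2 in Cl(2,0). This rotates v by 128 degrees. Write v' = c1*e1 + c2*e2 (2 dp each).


Rotor R = cos(64deg) - sin(64deg)*e12
Rotation angle theta = 2 * 64 = 128 degrees
v' = R*v*~R rotates v by theta.
cos(128deg) = -0.6157, sin(128deg) = 0.7880
v'_1 = 2*cos(128deg) - (-1)*sin(128deg)
= 2*(-0.6157) - (-1)*0.7880
= -0.44
v'_2 = 2*sin(128deg) + (-1)*cos(128deg)
= 2*0.7880 + (-1)*(-0.6157)
= 2.19
v' = -0.44*e1 + 2.19*e2


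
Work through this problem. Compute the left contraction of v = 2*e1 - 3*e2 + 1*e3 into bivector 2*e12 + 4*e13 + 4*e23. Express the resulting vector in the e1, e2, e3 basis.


Left contraction v _| B = <vB>_1 (grade-1 part of the geometric product vB).
Using e1_|e12 = e2, e2_|e12 = -e1, e1_|e13 = e3, e3_|e13 = -e1, e2_|e23 = e3, e3_|e23 = -e2:
e1 coeff: -v2*b12 - v3*b13 = -(-3)*(2) - (1)*(4) = 2
e2 coeff: v1*b12 - v3*b23 = (2)*(2) - (1)*(4) = 0
e3 coeff: v1*b13 + v2*b23 = (2)*(4) + (-3)*(4) = -4
v _| B = 2*e1 + 0*e2 - 4*e3


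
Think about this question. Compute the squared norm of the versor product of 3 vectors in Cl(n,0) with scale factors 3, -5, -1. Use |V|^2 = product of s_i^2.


Each vector v_i has |v_i|^2 = s_i^2
Squared scales: 3^2 = 9, (-5)^2 = 25, (-1)^2 = 1
|V|^2 = 9 * 25 * 1
= 225


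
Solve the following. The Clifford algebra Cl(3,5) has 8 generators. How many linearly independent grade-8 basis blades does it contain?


Number of grade-k basis blades in Cl(p,q) with n = p + q is C(n, k).
n = 3 + 5 = 8
C(8, 8) = 8! / (8! * 0!)
= 40320 / (40320 * 1)
= 1


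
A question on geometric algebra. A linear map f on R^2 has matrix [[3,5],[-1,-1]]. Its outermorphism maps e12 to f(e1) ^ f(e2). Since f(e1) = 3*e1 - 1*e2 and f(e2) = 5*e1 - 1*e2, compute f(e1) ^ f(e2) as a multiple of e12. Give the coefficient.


The outermorphism of a linear map f sends e1^e2 to f(e1)^f(e2).
f(e1) = 3*e1 - 1*e2
f(e2) = 5*e1 - 1*e2
f(e1) ^ f(e2) = (3*e1 - 1*e2) ^ (5*e1 - 1*e2)
= 3*(-1)*e12 + (-1)*5*e21
= (-3 - (-5))*e12
= 2*e12
Coefficient = 2


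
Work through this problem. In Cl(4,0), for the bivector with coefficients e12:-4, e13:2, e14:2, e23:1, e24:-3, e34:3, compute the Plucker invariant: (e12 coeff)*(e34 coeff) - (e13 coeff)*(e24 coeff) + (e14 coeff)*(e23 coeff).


Plucker relation: af - be + cd
a*f = (-4)*3 = -12
b*e = 2*(-3) = -6
c*d = 2*1 = 2
af - be + cd = -12 - (-6) + 2
= -4


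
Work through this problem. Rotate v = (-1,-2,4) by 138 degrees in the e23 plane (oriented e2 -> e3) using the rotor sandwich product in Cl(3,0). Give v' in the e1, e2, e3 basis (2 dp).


Rotor R = cos(69deg) - sin(69deg)*e23
Rotation angle theta = 2 * 69 = 138 degrees in the e23 plane (e2 -> e3).
The component perpendicular to the plane (e1) is invariant: v'_1 = v1 = -1.00
cos(138deg) = -0.7431, sin(138deg) = 0.6691
v'_2 = v2*cos(theta) - v3*sin(theta) = -2*(-0.7431) - 4*0.6691 = -1.19
v'_3 = v2*sin(theta) + v3*cos(theta) = -2*0.6691 + 4*(-0.7431) = -4.31
v' = -1.00*e1 - 1.19*e2 - 4.31*e3


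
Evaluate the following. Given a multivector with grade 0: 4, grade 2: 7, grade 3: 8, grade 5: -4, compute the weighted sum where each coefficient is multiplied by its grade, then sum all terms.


Grade-weighted sum = sum of grade_k * coefficient_k
0*4 = 0
2*7 = 14
3*8 = 24
5*(-4) = -20
Total = 0 + 14 + 24 + (-20) = 18


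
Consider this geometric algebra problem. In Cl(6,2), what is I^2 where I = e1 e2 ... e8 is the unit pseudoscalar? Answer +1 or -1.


The pseudoscalar I = e1...e_n (product of all n generators) of Cl(p,q) satisfies I^2 = (-1)^(q + n(n-1)/2).
p = 6, q = 2, n = p + q = 8
n(n-1)/2 = 8 * 7 / 2 = 28
Exponent = q + n(n-1)/2 = 2 + 28 = 30
I^2 = (-1)^30 = +1


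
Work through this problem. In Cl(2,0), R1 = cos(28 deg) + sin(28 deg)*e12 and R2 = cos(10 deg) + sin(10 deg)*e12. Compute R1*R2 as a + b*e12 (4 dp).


Same-plane rotors commute and their half-angles add:
R1*R2 = cos(a1 + a2) + sin(a1 + a2)*e12.
a1 + a2 = 28 + 10 = 38 deg
cos(38 deg) = 0.7880
sin(38 deg) = 0.6157
R1*R2 = 0.7880 + 0.6157*e12


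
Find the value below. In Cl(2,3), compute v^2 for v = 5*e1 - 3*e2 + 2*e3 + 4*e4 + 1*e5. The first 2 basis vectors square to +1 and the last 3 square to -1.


v^2 = sum of c_i^2 * e_i^2
Positive signature terms (e_i^2 = +1): 5^2 + (-3)^2 = 34
Negative signature terms (e_j^2 = -1): 2^2 + 4^2 + 1^2 = 21
v^2 = 34 - 21 = 13


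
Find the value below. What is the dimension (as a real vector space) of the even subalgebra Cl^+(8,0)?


Even subalgebra dimension = 2^(n-1)
n = 8 + 0 = 8
2^(8 - 1) = 2^7 = 128
Verification: sum of C(8,k) for even k = 1 + 28 + 70 + 28 + 1 = 128
Result = 128


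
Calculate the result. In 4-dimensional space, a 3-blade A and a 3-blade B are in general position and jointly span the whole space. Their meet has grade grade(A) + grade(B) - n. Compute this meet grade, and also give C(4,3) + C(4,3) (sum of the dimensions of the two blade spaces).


Meet grade = grade(A) + grade(B) - n
= 3 + 3 - 4 = 2
C(4,3) = 4
C(4,3) = 4
dim_A + dim_B = 4 + 4 = 8


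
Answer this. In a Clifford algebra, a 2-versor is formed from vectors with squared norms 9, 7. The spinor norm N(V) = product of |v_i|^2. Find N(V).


Spinor norm N(V) = |v1|^2 * |v2|^2 * ... * |v2|^2
= 9 * 7
Running product: 9, 63
N(V) = 63


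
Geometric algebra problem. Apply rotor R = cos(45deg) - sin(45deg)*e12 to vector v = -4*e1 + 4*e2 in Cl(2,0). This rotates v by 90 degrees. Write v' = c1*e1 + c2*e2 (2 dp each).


Rotor R = cos(45deg) - sin(45deg)*e12
Rotation angle theta = 2 * 45 = 90 degrees
v' = R*v*~R rotates v by theta.
cos(90deg) = 0.0000, sin(90deg) = 1.0000
v'_1 = -4*cos(90deg) - 4*sin(90deg)
= -4*0.0000 - 4*1.0000
= -4.00
v'_2 = -4*sin(90deg) + 4*cos(90deg)
= -4*1.0000 + 4*0.0000
= -4.00
v' = -4.00*e1 - 4.00*e2


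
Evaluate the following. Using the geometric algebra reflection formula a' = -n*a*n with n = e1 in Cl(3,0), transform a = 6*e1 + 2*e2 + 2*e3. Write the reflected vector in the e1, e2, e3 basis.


Reflection formula: a' = -n*a*n, with n = e1 (unit vector, n^2 = 1).
For reflection through hyperplane perp to e1:
The component along e1 flips sign, others stay.
a = (6, 2, 2)
a' = (-6, 2, 2)
a' = -6*e1 + 2*e2 + 2*e3


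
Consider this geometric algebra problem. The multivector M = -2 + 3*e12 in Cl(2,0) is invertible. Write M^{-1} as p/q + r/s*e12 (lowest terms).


M = -2 + 3*e12, where e12^2 = -1.
Since M commutes with its reverse ~M = a - b*e12, M * ~M = a^2 - b^2*e12^2 = a^2 + b^2.
So M^{-1} = ~M / (a^2 + b^2) = (a - b*e12)/(a^2 + b^2).
a^2 + b^2 = 4 + 9 = 13
Scalar part = -2/13 = -2/13
Bivector coeff = -3/13 = -3/13
M^{-1} = -2/13 - 3/13*e12


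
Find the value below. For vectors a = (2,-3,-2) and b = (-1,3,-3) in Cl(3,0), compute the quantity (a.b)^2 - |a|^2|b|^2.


a . b = 2*(-1) + (-3)*3 + (-2)*(-3)
= -2 + (-9) + 6 = -5
|a|^2 = 2^2 + (-3)^2 + (-2)^2 = 17
|b|^2 = (-1)^2 + 3^2 + (-3)^2 = 19
(a.b)^2 = (-5)^2 = 25
|a|^2 * |b|^2 = 17 * 19 = 323
Result = 25 - 323 = -298


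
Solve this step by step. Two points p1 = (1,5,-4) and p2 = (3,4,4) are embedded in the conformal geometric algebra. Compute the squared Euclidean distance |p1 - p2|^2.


p1 - p2 = (-2, 1, -8)
|p1 - p2|^2 = (-2)^2 + 1^2 + (-8)^2
= 4 + 1 + 64
= 69


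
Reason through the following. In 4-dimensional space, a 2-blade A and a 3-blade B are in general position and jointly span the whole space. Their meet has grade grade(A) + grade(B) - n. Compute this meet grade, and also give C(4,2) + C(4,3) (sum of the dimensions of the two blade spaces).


Meet grade = grade(A) + grade(B) - n
= 2 + 3 - 4 = 1
C(4,2) = 6
C(4,3) = 4
dim_A + dim_B = 6 + 4 = 10


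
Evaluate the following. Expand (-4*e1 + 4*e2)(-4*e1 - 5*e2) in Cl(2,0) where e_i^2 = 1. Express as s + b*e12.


Expand: (-4*e1 + 4*e2)(-4*e1 - 5*e2)
= (-4)*(-4)*e1e1 + (-4)*(-5)*e1e2 + 4*(-4)*e2e1 + 4*(-5)*e2e2
Using e1^2 = e2^2 = 1, e2e1 = -e1e2:
Scalar part s = (-4)*(-4) + 4*(-5) = 16 + (-20) = -4
Bivector part b = (-4)*(-5) - 4*(-4) = 20 - (-16) = 36
uv = -4 + 36*e12


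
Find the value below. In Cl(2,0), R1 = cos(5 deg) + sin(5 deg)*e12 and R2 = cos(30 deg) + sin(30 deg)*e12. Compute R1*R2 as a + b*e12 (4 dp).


Same-plane rotors commute and their half-angles add:
R1*R2 = cos(a1 + a2) + sin(a1 + a2)*e12.
a1 + a2 = 5 + 30 = 35 deg
cos(35 deg) = 0.8192
sin(35 deg) = 0.5736
R1*R2 = 0.8192 + 0.5736*e12


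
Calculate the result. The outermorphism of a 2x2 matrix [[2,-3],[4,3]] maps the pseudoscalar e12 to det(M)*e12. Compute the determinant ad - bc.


The outermorphism of a linear map f sends e1^e2 to f(e1)^f(e2).
f(e1) = 2*e1 + 4*e2
f(e2) = -3*e1 + 3*e2
f(e1) ^ f(e2) = (2*e1 + 4*e2) ^ (-3*e1 + 3*e2)
= 2*3*e12 + 4*(-3)*e21
= (6 - (-12))*e12
= 18*e12
Coefficient = 18


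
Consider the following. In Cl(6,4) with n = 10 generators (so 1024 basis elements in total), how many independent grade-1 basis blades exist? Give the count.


Number of grade-k basis blades in Cl(p,q) with n = p + q is C(n, k).
n = 6 + 4 = 10
C(10, 1) = 10! / (1! * 9!)
= 3628800 / (1 * 362880)
= 10


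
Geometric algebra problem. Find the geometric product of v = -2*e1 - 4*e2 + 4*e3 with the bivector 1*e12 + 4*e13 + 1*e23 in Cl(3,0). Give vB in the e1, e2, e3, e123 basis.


vB has grade-1 (vector) and grade-3 (trivector) parts: vB = (v _| B) + (v ^ B).
Vector part <vB>_1:
  e1: -v2*b12 - v3*b13 = -(-4)*(1) - (4)*(4) = -12
  e2: v1*b12 - v3*b23 = (-2)*(1) - (4)*(1) = -6
  e3: v1*b13 + v2*b23 = (-2)*(4) + (-4)*(1) = -12
Trivector part <vB>_3:
  e123: v1*b23 - v2*b13 + v3*b12 = (-2)*(1) - (-4)*(4) + (4)*(1) = 18
vB = -12*e1 - 6*e2 - 12*e3 + 18*e123


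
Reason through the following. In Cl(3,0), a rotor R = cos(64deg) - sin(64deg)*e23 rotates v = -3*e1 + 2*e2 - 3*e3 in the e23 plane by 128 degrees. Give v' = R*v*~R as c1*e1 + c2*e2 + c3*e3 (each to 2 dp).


Rotor R = cos(64deg) - sin(64deg)*e23
Rotation angle theta = 2 * 64 = 128 degrees in the e23 plane (e2 -> e3).
The component perpendicular to the plane (e1) is invariant: v'_1 = v1 = -3.00
cos(128deg) = -0.6157, sin(128deg) = 0.7880
v'_2 = v2*cos(theta) - v3*sin(theta) = 2*(-0.6157) - (-3)*0.7880 = 1.13
v'_3 = v2*sin(theta) + v3*cos(theta) = 2*0.7880 + (-3)*(-0.6157) = 3.42
v' = -3.00*e1 + 1.13*e2 + 3.42*e3


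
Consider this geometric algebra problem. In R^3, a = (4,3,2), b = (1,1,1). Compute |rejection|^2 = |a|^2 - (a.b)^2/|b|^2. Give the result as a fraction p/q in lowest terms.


|a|^2 = 4^2 + 3^2 + 2^2 = 29
|b|^2 = 1^2 + 1^2 + 1^2 = 3
a . b = 4*1 + 3*1 + 2*1 = 9
(a.b)^2 = 9^2 = 81
|rej|^2 = 29 - 81/3
= (87 - 81)/3
= 6/3
In lowest terms: 2/1


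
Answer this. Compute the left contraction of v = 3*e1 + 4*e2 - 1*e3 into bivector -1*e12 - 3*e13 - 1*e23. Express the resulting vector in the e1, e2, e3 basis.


Left contraction v _| B = <vB>_1 (grade-1 part of the geometric product vB).
Using e1_|e12 = e2, e2_|e12 = -e1, e1_|e13 = e3, e3_|e13 = -e1, e2_|e23 = e3, e3_|e23 = -e2:
e1 coeff: -v2*b12 - v3*b13 = -(4)*(-1) - (-1)*(-3) = 1
e2 coeff: v1*b12 - v3*b23 = (3)*(-1) - (-1)*(-1) = -4
e3 coeff: v1*b13 + v2*b23 = (3)*(-3) + (4)*(-1) = -13
v _| B = 1*e1 - 4*e2 - 13*e3
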